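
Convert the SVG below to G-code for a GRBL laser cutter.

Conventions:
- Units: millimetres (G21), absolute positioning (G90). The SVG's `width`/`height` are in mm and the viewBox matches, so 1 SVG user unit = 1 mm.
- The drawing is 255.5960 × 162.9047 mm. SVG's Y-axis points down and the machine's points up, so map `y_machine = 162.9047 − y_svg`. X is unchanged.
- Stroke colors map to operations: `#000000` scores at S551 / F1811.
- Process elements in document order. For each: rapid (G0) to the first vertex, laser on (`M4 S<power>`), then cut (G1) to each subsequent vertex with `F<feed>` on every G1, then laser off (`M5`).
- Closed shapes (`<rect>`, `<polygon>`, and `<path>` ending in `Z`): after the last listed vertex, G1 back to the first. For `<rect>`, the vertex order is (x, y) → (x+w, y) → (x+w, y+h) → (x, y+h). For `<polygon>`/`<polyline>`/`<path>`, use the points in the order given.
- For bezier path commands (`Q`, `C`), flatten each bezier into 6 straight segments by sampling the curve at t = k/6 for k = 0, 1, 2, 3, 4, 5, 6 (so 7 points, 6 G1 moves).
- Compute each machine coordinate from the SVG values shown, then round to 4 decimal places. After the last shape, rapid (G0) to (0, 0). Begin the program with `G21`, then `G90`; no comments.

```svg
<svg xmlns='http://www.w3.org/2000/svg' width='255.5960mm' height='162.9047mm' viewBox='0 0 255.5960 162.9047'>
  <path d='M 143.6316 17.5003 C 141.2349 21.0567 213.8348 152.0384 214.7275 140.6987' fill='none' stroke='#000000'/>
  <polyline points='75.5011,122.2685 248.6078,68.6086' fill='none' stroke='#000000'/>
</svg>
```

G21
G90
G0 X143.6316 Y145.4044
M4 S551
G1 X148.0038 Y134.2563 F1811
G1 X160.8003 Y109.3635 F1811
G1 X177.9460 Y78.2192 F1811
G1 X195.3659 Y48.3161 F1811
G1 X208.9847 Y27.1474 F1811
G1 X214.7275 Y22.2060 F1811
M5
G0 X75.5011 Y40.6362
M4 S551
G1 X248.6078 Y94.2961 F1811
M5
G0 X0.0000 Y0.0000

viewBox `0 0 255.5960 162.9047` with mm width/height → 1 unit = 1 mm. Flip: y_m = 162.9047 − y_svg.

**Shape 1** — `<path>` cubic bezier, stroke `#000000` → score (S551, F1811). Control points (SVG): P0=(143.6316,17.5003), P1=(141.2349,21.0567), P2=(213.8348,152.0384), P3=(214.7275,140.6987); sampled at t=k/6. Machine vertices: (143.6316,145.4044) → (148.0038,134.2563) → (160.8003,109.3635) → (177.9460,78.2192) → (195.3659,48.3161) → (208.9847,27.1474) → (214.7275,22.2060). Open path.

**Shape 2** — `<polyline>` line segment, stroke `#000000` → score (S551, F1811). Machine vertices: (75.5011,40.6362) → (248.6078,94.2961). Open path.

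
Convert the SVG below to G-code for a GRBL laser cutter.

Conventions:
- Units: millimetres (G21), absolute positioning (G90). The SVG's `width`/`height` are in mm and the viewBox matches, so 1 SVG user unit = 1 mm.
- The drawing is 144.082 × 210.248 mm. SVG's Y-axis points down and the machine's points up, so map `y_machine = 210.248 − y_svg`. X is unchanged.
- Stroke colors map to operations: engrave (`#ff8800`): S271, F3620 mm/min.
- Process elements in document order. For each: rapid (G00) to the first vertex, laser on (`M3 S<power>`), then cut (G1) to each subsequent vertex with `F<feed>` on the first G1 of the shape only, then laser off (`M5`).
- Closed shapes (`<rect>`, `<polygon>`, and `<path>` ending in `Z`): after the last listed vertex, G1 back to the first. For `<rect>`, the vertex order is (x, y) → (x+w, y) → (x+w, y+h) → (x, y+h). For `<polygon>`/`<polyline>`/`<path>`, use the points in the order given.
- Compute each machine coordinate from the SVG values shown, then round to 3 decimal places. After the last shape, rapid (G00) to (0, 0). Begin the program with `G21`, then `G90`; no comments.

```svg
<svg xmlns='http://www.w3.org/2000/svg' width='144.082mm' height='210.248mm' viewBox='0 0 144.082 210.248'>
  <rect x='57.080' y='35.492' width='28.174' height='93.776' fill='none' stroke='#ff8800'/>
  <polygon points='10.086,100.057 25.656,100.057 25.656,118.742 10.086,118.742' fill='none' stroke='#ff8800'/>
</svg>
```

G21
G90
G00 X57.080 Y174.756
M3 S271
G1 X85.254 Y174.756 F3620
G1 X85.254 Y80.980
G1 X57.080 Y80.980
G1 X57.080 Y174.756
M5
G00 X10.086 Y110.191
M3 S271
G1 X25.656 Y110.191 F3620
G1 X25.656 Y91.506
G1 X10.086 Y91.506
G1 X10.086 Y110.191
M5
G00 X0.000 Y0.000

viewBox `0 0 144.082 210.248` with mm width/height → 1 unit = 1 mm. Flip: y_m = 210.248 − y_svg.

**Shape 1** — `<rect>` rectangle, stroke `#ff8800` → engrave (S271, F3620). Machine vertices: (57.080,174.756) → (85.254,174.756) → (85.254,80.980) → (57.080,80.980) → (57.080,174.756). Closed: final G1 returns to the first vertex.

**Shape 2** — `<polygon>` rectangle, stroke `#ff8800` → engrave (S271, F3620). Machine vertices: (10.086,110.191) → (25.656,110.191) → (25.656,91.506) → (10.086,91.506) → (10.086,110.191). Closed: final G1 returns to the first vertex.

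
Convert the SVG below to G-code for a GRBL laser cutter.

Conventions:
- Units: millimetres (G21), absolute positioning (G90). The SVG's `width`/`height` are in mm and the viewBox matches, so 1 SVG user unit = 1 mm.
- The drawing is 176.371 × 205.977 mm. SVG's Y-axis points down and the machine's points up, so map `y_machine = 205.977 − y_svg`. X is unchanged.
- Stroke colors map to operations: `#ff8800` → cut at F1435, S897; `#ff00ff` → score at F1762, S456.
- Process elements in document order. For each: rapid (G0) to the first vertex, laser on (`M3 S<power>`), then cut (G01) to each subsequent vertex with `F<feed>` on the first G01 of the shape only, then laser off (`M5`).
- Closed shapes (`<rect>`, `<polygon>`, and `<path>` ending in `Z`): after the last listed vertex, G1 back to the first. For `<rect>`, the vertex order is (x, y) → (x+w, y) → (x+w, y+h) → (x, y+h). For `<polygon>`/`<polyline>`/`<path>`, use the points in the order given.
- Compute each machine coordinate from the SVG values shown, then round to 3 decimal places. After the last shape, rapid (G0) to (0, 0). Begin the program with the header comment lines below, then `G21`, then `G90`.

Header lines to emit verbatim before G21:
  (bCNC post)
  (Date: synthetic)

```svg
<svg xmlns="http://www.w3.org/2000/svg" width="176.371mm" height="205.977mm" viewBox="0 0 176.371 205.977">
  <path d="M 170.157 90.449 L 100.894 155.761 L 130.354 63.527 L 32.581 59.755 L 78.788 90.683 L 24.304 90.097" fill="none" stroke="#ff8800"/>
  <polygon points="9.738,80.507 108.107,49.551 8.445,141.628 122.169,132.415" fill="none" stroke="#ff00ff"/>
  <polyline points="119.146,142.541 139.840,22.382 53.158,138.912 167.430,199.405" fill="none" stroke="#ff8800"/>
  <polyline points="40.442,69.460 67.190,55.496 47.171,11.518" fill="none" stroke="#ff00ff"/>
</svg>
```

1 u = 1 mm; y_m = 205.977 − y.

[1] `<path>` open polyline, #ff8800→cut S897 F1435: (170.157,115.528) → (100.894,50.216) → (130.354,142.450) → (32.581,146.222) → (78.788,115.294) → (24.304,115.880)

[2] `<polygon>` closed polygon, #ff00ff→score S456 F1762: (9.738,125.470) → (108.107,156.426) → (8.445,64.349) → (122.169,73.562) → (9.738,125.470) (closed)

[3] `<polyline>` open polyline, #ff8800→cut S897 F1435: (119.146,63.436) → (139.840,183.595) → (53.158,67.065) → (167.430,6.572)

[4] `<polyline>` open polyline, #ff00ff→score S456 F1762: (40.442,136.517) → (67.190,150.481) → (47.171,194.459)

(bCNC post)
(Date: synthetic)
G21
G90
G0 X170.157 Y115.528
M3 S897
G01 X100.894 Y50.216 F1435
G01 X130.354 Y142.450
G01 X32.581 Y146.222
G01 X78.788 Y115.294
G01 X24.304 Y115.880
M5
G0 X9.738 Y125.470
M3 S456
G01 X108.107 Y156.426 F1762
G01 X8.445 Y64.349
G01 X122.169 Y73.562
G01 X9.738 Y125.470
M5
G0 X119.146 Y63.436
M3 S897
G01 X139.840 Y183.595 F1435
G01 X53.158 Y67.065
G01 X167.430 Y6.572
M5
G0 X40.442 Y136.517
M3 S456
G01 X67.190 Y150.481 F1762
G01 X47.171 Y194.459
M5
G0 X0.000 Y0.000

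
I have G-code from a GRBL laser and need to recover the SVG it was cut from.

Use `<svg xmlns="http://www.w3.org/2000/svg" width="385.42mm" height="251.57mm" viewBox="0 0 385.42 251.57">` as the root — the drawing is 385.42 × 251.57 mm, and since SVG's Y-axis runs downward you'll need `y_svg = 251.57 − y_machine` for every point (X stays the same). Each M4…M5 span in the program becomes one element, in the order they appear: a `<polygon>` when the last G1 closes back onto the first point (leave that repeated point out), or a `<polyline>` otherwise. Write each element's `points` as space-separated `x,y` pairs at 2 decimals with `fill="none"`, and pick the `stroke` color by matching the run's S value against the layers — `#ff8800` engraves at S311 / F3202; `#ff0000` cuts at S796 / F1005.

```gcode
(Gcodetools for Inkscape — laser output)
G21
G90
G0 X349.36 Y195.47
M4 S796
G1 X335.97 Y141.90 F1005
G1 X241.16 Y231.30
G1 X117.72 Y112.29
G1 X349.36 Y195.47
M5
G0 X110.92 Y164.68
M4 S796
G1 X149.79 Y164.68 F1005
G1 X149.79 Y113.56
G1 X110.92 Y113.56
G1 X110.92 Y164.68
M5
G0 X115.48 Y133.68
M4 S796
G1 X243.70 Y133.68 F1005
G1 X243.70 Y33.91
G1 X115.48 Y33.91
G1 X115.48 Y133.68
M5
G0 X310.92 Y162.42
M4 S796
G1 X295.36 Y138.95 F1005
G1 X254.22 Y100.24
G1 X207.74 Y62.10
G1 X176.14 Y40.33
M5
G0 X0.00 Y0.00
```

y_svg = 251.57 − y_m. Every run uses S796, so all elements get stroke `#ff0000` (cut).

[1] closed run; points: 349.36,56.10 335.97,109.67 241.16,20.27 117.72,139.28

[2] closed run; points: 110.92,86.89 149.79,86.89 149.79,138.01 110.92,138.01

[3] closed run; points: 115.48,117.89 243.70,117.89 243.70,217.66 115.48,217.66

[4] open run; points: 310.92,89.15 295.36,112.62 254.22,151.33 207.74,189.47 176.14,211.24

<svg xmlns="http://www.w3.org/2000/svg" width="385.42mm" height="251.57mm" viewBox="0 0 385.42 251.57">
  <polygon points="349.36,56.10 335.97,109.67 241.16,20.27 117.72,139.28" fill="none" stroke="#ff0000"/>
  <polygon points="110.92,86.89 149.79,86.89 149.79,138.01 110.92,138.01" fill="none" stroke="#ff0000"/>
  <polygon points="115.48,117.89 243.70,117.89 243.70,217.66 115.48,217.66" fill="none" stroke="#ff0000"/>
  <polyline points="310.92,89.15 295.36,112.62 254.22,151.33 207.74,189.47 176.14,211.24" fill="none" stroke="#ff0000"/>
</svg>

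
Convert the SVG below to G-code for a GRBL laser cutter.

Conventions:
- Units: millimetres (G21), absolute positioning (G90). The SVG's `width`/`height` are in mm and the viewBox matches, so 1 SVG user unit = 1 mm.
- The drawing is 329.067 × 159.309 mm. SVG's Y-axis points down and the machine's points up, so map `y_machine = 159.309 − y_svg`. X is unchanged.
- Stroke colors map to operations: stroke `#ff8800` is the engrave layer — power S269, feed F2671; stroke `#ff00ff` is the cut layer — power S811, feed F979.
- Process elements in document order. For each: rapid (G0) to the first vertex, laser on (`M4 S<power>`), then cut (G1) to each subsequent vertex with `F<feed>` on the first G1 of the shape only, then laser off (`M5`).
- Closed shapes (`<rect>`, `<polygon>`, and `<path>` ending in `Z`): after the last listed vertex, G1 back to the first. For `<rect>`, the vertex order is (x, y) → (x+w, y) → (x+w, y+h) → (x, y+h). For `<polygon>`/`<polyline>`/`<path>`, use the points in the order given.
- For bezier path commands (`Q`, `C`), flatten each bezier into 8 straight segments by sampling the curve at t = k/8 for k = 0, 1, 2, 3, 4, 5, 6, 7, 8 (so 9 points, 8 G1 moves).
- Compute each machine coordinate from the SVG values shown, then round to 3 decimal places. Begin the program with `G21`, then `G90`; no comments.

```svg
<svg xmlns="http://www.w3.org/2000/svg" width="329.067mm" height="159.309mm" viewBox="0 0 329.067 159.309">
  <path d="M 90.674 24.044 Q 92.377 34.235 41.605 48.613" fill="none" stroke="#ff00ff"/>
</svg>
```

viewBox `0 0 329.067 159.309` with mm width/height → 1 unit = 1 mm. Flip: y_m = 159.309 − y_svg.

**Shape 1** — `<path>` quadratic bezier, stroke `#ff00ff` → cut (S811, F979). Control points (SVG): P0=(90.674,24.044), P1=(92.377,34.235), P2=(41.605,48.613); sampled at t=k/8. Machine vertices: (90.674,135.265) → (90.280,132.652) → (88.246,129.908) → (84.572,127.033) → (79.258,124.027) → (72.305,120.891) → (63.711,117.623) → (53.478,114.225) → (41.605,110.696). Open path.

G21
G90
G0 X90.674 Y135.265
M4 S811
G1 X90.280 Y132.652 F979
G1 X88.246 Y129.908
G1 X84.572 Y127.033
G1 X79.258 Y124.027
G1 X72.305 Y120.891
G1 X63.711 Y117.623
G1 X53.478 Y114.225
G1 X41.605 Y110.696
M5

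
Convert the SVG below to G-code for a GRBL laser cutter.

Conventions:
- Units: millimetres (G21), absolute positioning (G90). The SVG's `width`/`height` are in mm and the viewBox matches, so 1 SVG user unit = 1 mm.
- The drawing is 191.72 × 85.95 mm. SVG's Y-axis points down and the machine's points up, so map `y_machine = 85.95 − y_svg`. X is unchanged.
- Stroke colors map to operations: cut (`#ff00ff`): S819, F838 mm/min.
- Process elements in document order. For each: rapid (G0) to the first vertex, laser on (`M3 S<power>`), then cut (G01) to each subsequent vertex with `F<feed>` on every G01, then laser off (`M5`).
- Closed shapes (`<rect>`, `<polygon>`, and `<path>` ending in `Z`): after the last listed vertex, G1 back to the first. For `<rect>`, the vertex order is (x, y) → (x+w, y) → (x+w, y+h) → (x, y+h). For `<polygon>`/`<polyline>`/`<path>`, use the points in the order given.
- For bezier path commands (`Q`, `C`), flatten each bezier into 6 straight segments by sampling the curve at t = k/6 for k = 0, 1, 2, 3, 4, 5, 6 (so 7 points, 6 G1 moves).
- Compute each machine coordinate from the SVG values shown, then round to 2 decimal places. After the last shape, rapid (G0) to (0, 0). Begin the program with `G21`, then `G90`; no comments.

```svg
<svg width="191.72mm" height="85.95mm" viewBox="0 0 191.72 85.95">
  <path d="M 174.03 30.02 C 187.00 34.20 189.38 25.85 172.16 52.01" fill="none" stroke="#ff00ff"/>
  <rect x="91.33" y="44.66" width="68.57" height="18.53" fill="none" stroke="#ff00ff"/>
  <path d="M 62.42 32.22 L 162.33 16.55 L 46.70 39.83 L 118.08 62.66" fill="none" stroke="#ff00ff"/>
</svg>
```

G21
G90
G0 X174.03 Y55.93
M3 S819
G01 X179.59 Y54.67 F838
G01 X183.14 Y54.18 F838
G01 X184.42 Y53.18 F838
G01 X183.18 Y50.34 F838
G01 X179.18 Y44.36 F838
G01 X172.16 Y33.94 F838
M5
G0 X91.33 Y41.29
M3 S819
G01 X159.90 Y41.29 F838
G01 X159.90 Y22.76 F838
G01 X91.33 Y22.76 F838
G01 X91.33 Y41.29 F838
M5
G0 X62.42 Y53.73
M3 S819
G01 X162.33 Y69.40 F838
G01 X46.70 Y46.12 F838
G01 X118.08 Y23.29 F838
M5
G0 X0.00 Y0.00

Since the viewBox matches the mm dimensions, user units are millimetres directly. The only transform is the Y-flip y_m = 85.95 − y_svg.

Shape 1 is a cubic bezier drawn with `<path>`. Its stroke #ff00ff means cut at S819, F838. After flipping Y the toolpath is (174.03,55.93) → (179.59,54.67) → (183.14,54.18) → (184.42,53.18) → (183.18,50.34) → (179.18,44.36) → (172.16,33.94).

Shape 2 is a rectangle drawn with `<rect>`. Its stroke #ff00ff means cut at S819, F838. After flipping Y the toolpath is (91.33,41.29) → (159.90,41.29) → (159.90,22.76) → (91.33,22.76) → (91.33,41.29), returning to the start.

Shape 3 is a open polyline drawn with `<path>`. Its stroke #ff00ff means cut at S819, F838. After flipping Y the toolpath is (62.42,53.73) → (162.33,69.40) → (46.70,46.12) → (118.08,23.29).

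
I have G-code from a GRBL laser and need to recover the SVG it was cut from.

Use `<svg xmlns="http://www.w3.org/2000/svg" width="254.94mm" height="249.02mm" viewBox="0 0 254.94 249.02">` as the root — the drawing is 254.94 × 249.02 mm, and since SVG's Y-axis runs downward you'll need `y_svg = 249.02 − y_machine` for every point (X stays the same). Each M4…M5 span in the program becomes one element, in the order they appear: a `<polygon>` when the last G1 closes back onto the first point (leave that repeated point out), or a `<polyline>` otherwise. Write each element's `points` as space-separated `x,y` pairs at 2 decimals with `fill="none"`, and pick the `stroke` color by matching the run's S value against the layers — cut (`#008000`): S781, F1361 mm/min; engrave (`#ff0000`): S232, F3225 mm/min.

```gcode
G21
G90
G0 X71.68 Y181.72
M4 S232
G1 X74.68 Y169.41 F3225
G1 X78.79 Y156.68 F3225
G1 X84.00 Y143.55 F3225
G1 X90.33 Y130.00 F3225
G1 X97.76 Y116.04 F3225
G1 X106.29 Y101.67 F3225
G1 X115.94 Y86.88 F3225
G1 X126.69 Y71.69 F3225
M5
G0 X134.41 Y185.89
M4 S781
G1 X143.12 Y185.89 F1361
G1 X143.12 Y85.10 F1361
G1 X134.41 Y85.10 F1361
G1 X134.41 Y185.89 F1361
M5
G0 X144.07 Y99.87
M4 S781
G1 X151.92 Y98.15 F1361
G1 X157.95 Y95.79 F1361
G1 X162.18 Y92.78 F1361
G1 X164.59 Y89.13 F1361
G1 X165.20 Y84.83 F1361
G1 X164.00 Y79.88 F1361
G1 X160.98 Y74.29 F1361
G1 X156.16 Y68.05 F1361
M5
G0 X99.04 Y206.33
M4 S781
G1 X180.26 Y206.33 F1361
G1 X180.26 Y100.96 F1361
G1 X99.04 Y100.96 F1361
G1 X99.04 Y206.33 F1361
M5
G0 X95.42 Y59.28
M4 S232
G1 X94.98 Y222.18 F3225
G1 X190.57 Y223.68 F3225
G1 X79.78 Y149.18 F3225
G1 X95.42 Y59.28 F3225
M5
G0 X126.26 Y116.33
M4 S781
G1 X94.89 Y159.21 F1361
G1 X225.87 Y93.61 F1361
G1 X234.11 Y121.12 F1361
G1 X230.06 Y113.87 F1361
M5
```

<svg xmlns="http://www.w3.org/2000/svg" width="254.94mm" height="249.02mm" viewBox="0 0 254.94 249.02">
  <polyline points="71.68,67.30 74.68,79.61 78.79,92.34 84.00,105.47 90.33,119.02 97.76,132.98 106.29,147.35 115.94,162.14 126.69,177.33" fill="none" stroke="#ff0000"/>
  <polygon points="134.41,63.13 143.12,63.13 143.12,163.92 134.41,163.92" fill="none" stroke="#008000"/>
  <polyline points="144.07,149.15 151.92,150.87 157.95,153.23 162.18,156.24 164.59,159.89 165.20,164.19 164.00,169.14 160.98,174.73 156.16,180.97" fill="none" stroke="#008000"/>
  <polygon points="99.04,42.69 180.26,42.69 180.26,148.06 99.04,148.06" fill="none" stroke="#008000"/>
  <polygon points="95.42,189.74 94.98,26.84 190.57,25.34 79.78,99.84" fill="none" stroke="#ff0000"/>
  <polyline points="126.26,132.69 94.89,89.81 225.87,155.41 234.11,127.90 230.06,135.15" fill="none" stroke="#008000"/>
</svg>

y_svg = 249.02 − y_m.

[1] S232→`#ff0000` (engrave); open run; points: 71.68,67.30 74.68,79.61 78.79,92.34 84.00,105.47 90.33,119.02 97.76,132.98 106.29,147.35 115.94,162.14 126.69,177.33

[2] S781→`#008000` (cut); closed run; points: 134.41,63.13 143.12,63.13 143.12,163.92 134.41,163.92

[3] S781→`#008000` (cut); open run; points: 144.07,149.15 151.92,150.87 157.95,153.23 162.18,156.24 164.59,159.89 165.20,164.19 164.00,169.14 160.98,174.73 156.16,180.97

[4] S781→`#008000` (cut); closed run; points: 99.04,42.69 180.26,42.69 180.26,148.06 99.04,148.06

[5] S232→`#ff0000` (engrave); closed run; points: 95.42,189.74 94.98,26.84 190.57,25.34 79.78,99.84

[6] S781→`#008000` (cut); open run; points: 126.26,132.69 94.89,89.81 225.87,155.41 234.11,127.90 230.06,135.15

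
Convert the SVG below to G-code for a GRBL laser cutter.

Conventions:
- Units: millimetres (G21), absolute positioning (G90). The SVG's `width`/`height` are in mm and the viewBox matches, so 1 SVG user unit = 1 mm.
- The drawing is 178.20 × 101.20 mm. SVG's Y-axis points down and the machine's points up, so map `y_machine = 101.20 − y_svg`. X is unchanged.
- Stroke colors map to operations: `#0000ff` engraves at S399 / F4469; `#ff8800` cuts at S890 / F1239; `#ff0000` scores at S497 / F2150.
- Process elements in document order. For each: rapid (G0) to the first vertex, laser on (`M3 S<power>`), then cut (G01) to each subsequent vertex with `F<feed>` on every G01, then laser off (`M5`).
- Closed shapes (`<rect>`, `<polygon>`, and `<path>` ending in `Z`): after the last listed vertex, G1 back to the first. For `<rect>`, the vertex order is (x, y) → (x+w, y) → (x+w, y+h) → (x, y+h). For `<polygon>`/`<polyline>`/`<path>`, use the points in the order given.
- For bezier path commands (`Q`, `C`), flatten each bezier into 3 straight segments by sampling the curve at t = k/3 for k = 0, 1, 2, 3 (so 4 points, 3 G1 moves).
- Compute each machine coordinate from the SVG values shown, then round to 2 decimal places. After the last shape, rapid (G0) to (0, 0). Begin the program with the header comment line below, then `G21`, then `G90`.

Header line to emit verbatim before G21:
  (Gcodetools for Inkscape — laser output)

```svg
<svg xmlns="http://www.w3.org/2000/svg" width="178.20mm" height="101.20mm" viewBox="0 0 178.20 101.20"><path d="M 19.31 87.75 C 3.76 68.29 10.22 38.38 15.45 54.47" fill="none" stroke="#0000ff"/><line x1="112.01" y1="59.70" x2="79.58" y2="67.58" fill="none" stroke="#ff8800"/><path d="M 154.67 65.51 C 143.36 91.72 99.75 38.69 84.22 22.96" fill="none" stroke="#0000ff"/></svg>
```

Since the viewBox matches the mm dimensions, user units are millimetres directly. The only transform is the Y-flip y_m = 101.20 − y_svg.

Shape 1 is a cubic bezier drawn with `<path>`. Its stroke #0000ff means engrave at S399, F4469. After flipping Y the toolpath is (19.31,13.45) → (10.24,34.30) → (10.67,49.58) → (15.45,46.73).

Shape 2 is a line segment drawn with `<line>`. Its stroke #ff8800 means cut at S890, F1239. After flipping Y the toolpath is (112.01,41.50) → (79.58,33.62).

Shape 3 is a cubic bezier drawn with `<path>`. Its stroke #0000ff means engrave at S399, F4469. After flipping Y the toolpath is (154.67,35.69) → (134.83,31.58) → (106.87,54.39) → (84.22,78.24).

(Gcodetools for Inkscape — laser output)
G21
G90
G0 X19.31 Y13.45
M3 S399
G01 X10.24 Y34.30 F4469
G01 X10.67 Y49.58 F4469
G01 X15.45 Y46.73 F4469
M5
G0 X112.01 Y41.50
M3 S890
G01 X79.58 Y33.62 F1239
M5
G0 X154.67 Y35.69
M3 S399
G01 X134.83 Y31.58 F4469
G01 X106.87 Y54.39 F4469
G01 X84.22 Y78.24 F4469
M5
G0 X0.00 Y0.00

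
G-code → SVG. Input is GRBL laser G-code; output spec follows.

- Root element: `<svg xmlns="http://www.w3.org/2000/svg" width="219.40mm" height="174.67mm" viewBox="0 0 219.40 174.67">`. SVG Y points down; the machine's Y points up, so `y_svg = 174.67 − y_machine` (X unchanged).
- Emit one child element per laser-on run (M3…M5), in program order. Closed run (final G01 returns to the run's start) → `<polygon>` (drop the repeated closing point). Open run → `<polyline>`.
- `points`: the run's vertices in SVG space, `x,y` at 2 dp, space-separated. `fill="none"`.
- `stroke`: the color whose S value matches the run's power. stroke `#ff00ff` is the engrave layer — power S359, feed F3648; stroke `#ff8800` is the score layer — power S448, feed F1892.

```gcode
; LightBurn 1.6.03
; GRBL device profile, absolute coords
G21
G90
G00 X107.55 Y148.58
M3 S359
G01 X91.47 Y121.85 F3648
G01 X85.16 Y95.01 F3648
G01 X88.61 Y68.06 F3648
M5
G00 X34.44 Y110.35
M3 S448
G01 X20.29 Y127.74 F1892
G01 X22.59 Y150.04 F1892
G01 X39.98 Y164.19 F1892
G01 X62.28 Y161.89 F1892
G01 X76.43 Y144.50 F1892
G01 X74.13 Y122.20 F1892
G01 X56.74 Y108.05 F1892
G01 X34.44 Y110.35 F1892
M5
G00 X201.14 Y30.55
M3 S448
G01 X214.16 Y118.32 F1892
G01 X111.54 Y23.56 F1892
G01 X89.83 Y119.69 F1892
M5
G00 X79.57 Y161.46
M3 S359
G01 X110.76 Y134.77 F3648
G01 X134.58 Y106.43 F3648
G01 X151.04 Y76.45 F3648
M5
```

<svg xmlns="http://www.w3.org/2000/svg" width="219.40mm" height="174.67mm" viewBox="0 0 219.40 174.67">
  <polyline points="107.55,26.09 91.47,52.82 85.16,79.66 88.61,106.61" fill="none" stroke="#ff00ff"/>
  <polygon points="34.44,64.32 20.29,46.93 22.59,24.63 39.98,10.48 62.28,12.78 76.43,30.17 74.13,52.47 56.74,66.62" fill="none" stroke="#ff8800"/>
  <polyline points="201.14,144.12 214.16,56.35 111.54,151.11 89.83,54.98" fill="none" stroke="#ff8800"/>
  <polyline points="79.57,13.21 110.76,39.90 134.58,68.24 151.04,98.22" fill="none" stroke="#ff00ff"/>
</svg>

y_svg = 174.67 − y_m.

[1] S359→`#ff00ff` (engrave); open run; points: 107.55,26.09 91.47,52.82 85.16,79.66 88.61,106.61

[2] S448→`#ff8800` (score); closed run; points: 34.44,64.32 20.29,46.93 22.59,24.63 39.98,10.48 62.28,12.78 76.43,30.17 74.13,52.47 56.74,66.62

[3] S448→`#ff8800` (score); open run; points: 201.14,144.12 214.16,56.35 111.54,151.11 89.83,54.98

[4] S359→`#ff00ff` (engrave); open run; points: 79.57,13.21 110.76,39.90 134.58,68.24 151.04,98.22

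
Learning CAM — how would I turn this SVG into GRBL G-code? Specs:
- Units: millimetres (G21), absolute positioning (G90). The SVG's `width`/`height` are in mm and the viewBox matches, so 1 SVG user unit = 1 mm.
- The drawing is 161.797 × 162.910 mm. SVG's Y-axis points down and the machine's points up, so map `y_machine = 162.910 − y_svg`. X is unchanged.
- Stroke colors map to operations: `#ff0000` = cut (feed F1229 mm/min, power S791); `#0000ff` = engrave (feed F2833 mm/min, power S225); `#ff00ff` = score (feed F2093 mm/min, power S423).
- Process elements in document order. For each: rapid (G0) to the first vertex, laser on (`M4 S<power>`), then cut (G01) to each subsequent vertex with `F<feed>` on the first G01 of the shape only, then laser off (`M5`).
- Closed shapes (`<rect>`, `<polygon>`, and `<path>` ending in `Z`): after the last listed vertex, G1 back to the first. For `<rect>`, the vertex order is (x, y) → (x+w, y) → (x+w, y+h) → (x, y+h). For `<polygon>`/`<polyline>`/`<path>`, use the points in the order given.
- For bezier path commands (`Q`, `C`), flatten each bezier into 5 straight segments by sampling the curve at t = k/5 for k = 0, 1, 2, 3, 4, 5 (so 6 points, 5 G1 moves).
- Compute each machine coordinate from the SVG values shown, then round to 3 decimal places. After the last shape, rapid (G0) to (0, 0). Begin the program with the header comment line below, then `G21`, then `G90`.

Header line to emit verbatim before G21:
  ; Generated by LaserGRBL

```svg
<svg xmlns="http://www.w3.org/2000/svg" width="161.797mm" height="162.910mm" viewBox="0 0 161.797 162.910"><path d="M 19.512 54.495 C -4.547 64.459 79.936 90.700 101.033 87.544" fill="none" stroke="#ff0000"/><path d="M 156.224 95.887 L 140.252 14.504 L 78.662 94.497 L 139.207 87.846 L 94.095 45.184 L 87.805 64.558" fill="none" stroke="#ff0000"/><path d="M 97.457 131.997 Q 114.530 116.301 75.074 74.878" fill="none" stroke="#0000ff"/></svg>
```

Since the viewBox matches the mm dimensions, user units are millimetres directly. The only transform is the Y-flip y_m = 162.910 − y_svg.

Shape 1 is a cubic bezier drawn with `<path>`. Its stroke #ff0000 means cut at S791, F1229. After flipping Y the toolpath is (19.512,108.415) → (16.726,100.849) → (31.738,91.568) → (56.295,82.766) → (82.144,76.635) → (101.033,75.366).

Shape 2 is a open polyline drawn with `<path>`. Its stroke #ff0000 means cut at S791, F1229. After flipping Y the toolpath is (156.224,67.023) → (140.252,148.406) → (78.662,68.413) → (139.207,75.064) → (94.095,117.726) → (87.805,98.352).

Shape 3 is a quadratic bezier drawn with `<path>`. Its stroke #0000ff means engrave at S225, F2833. After flipping Y the toolpath is (97.457,30.913) → (102.025,38.220) → (102.071,47.586) → (97.594,59.010) → (88.595,72.492) → (75.074,88.032).

; Generated by LaserGRBL
G21
G90
G0 X19.512 Y108.415
M4 S791
G01 X16.726 Y100.849 F1229
G01 X31.738 Y91.568
G01 X56.295 Y82.766
G01 X82.144 Y76.635
G01 X101.033 Y75.366
M5
G0 X156.224 Y67.023
M4 S791
G01 X140.252 Y148.406 F1229
G01 X78.662 Y68.413
G01 X139.207 Y75.064
G01 X94.095 Y117.726
G01 X87.805 Y98.352
M5
G0 X97.457 Y30.913
M4 S225
G01 X102.025 Y38.220 F2833
G01 X102.071 Y47.586
G01 X97.594 Y59.010
G01 X88.595 Y72.492
G01 X75.074 Y88.032
M5
G0 X0.000 Y0.000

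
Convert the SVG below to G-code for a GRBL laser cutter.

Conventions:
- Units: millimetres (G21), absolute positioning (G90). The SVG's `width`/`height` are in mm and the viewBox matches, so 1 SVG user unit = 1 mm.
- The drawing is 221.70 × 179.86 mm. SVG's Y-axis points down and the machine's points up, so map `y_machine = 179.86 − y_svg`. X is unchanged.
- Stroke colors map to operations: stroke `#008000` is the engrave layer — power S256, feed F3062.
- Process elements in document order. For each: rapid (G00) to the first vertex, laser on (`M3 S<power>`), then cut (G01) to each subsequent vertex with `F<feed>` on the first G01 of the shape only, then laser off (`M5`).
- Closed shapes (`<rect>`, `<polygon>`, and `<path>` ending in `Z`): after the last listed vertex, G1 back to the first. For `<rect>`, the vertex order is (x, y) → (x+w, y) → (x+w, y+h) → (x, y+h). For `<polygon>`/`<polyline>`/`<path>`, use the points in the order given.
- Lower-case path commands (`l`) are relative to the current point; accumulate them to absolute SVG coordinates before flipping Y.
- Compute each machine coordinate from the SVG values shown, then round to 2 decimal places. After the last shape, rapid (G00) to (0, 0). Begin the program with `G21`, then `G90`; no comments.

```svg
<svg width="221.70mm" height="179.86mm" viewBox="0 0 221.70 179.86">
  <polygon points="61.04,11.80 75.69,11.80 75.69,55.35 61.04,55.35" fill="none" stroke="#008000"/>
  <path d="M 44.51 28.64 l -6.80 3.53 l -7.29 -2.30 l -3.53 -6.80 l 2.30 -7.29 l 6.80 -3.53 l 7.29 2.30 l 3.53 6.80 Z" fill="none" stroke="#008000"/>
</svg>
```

viewBox `0 0 221.70 179.86` with mm width/height → 1 unit = 1 mm. Flip: y_m = 179.86 − y_svg.

**Shape 1** — `<polygon>` rectangle, stroke `#008000` → engrave (S256, F3062). Machine vertices: (61.04,168.06) → (75.69,168.06) → (75.69,124.51) → (61.04,124.51) → (61.04,168.06). Closed: final G1 returns to the first vertex.

**Shape 2** — `<path>` regular polygon, stroke `#008000` → engrave (S256, F3062). Machine vertices: (44.51,151.22) → (37.71,147.69) → (30.42,149.99) → (26.89,156.79) → (29.19,164.08) → (35.99,167.61) → (43.28,165.31) → (46.81,158.51) → (44.51,151.22). Closed: final G1 returns to the first vertex.

G21
G90
G00 X61.04 Y168.06
M3 S256
G01 X75.69 Y168.06 F3062
G01 X75.69 Y124.51
G01 X61.04 Y124.51
G01 X61.04 Y168.06
M5
G00 X44.51 Y151.22
M3 S256
G01 X37.71 Y147.69 F3062
G01 X30.42 Y149.99
G01 X26.89 Y156.79
G01 X29.19 Y164.08
G01 X35.99 Y167.61
G01 X43.28 Y165.31
G01 X46.81 Y158.51
G01 X44.51 Y151.22
M5
G00 X0.00 Y0.00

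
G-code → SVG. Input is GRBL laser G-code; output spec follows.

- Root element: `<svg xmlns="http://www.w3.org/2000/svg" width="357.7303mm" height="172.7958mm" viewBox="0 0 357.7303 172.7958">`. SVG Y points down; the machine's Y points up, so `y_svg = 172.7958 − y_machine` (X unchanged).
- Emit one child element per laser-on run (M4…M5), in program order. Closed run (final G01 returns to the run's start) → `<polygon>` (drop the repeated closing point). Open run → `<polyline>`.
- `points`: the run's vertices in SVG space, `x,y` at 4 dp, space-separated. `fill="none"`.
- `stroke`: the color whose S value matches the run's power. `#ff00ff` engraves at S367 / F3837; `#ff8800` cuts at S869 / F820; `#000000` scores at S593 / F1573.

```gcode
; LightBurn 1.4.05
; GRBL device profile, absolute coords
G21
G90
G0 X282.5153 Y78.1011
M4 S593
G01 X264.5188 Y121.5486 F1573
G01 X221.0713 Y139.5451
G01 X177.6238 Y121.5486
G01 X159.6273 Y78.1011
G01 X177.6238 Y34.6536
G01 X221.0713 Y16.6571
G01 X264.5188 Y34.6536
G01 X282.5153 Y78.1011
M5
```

Machine Y-up, SVG Y-down with viewBox height 172.7958, so y_svg = 172.7958 − y_machine; X carries over. Every run uses S593, so all elements get stroke `#000000` (score).

Run 1: The run returns to its start, so emit a `<polygon>` with points (Y-flipped): 282.5153,94.6947 264.5188,51.2472 221.0713,33.2507 177.6238,51.2472 159.6273,94.6947 177.6238,138.1422 221.0713,156.1387 264.5188,138.1422.

<svg xmlns="http://www.w3.org/2000/svg" width="357.7303mm" height="172.7958mm" viewBox="0 0 357.7303 172.7958">
  <polygon points="282.5153,94.6947 264.5188,51.2472 221.0713,33.2507 177.6238,51.2472 159.6273,94.6947 177.6238,138.1422 221.0713,156.1387 264.5188,138.1422" fill="none" stroke="#000000"/>
</svg>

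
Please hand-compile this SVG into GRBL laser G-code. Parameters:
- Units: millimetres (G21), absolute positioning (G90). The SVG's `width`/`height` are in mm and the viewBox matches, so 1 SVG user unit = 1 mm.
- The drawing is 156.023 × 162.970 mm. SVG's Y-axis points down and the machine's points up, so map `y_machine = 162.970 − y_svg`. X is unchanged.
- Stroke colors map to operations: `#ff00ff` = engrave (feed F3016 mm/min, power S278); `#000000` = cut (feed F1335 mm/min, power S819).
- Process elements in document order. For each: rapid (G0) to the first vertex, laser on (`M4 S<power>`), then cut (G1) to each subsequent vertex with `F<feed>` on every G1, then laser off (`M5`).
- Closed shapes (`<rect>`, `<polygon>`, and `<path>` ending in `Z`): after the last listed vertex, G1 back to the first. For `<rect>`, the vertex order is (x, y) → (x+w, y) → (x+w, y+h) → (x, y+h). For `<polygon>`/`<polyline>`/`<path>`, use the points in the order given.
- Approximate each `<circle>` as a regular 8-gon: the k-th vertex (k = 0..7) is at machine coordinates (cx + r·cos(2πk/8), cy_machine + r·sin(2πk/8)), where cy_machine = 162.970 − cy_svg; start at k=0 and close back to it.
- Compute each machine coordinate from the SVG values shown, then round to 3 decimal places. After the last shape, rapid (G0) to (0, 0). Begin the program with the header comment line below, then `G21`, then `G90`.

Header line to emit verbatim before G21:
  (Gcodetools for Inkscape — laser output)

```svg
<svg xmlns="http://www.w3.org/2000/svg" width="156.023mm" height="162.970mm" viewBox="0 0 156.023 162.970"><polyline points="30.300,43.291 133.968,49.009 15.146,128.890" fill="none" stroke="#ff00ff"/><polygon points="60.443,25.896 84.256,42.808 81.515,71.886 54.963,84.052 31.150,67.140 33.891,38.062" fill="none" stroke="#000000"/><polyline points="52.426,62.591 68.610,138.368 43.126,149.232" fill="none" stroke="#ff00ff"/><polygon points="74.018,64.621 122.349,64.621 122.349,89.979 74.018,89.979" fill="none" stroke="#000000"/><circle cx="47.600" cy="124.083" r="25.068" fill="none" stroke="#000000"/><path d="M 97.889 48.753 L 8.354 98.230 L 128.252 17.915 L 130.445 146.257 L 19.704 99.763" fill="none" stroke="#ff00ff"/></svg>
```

(Gcodetools for Inkscape — laser output)
G21
G90
G0 X30.300 Y119.679
M4 S278
G1 X133.968 Y113.961 F3016
G1 X15.146 Y34.080 F3016
M5
G0 X60.443 Y137.074
M4 S819
G1 X84.256 Y120.162 F1335
G1 X81.515 Y91.084 F1335
G1 X54.963 Y78.918 F1335
G1 X31.150 Y95.830 F1335
G1 X33.891 Y124.908 F1335
G1 X60.443 Y137.074 F1335
M5
G0 X52.426 Y100.379
M4 S278
G1 X68.610 Y24.602 F3016
G1 X43.126 Y13.738 F3016
M5
G0 X74.018 Y98.349
M4 S819
G1 X122.349 Y98.349 F1335
G1 X122.349 Y72.991 F1335
G1 X74.018 Y72.991 F1335
G1 X74.018 Y98.349 F1335
M5
G0 X72.668 Y38.887
M4 S819
G1 X65.326 Y56.613 F1335
G1 X47.600 Y63.955 F1335
G1 X29.874 Y56.613 F1335
G1 X22.532 Y38.887 F1335
G1 X29.874 Y21.161 F1335
G1 X47.600 Y13.819 F1335
G1 X65.326 Y21.161 F1335
G1 X72.668 Y38.887 F1335
M5
G0 X97.889 Y114.217
M4 S278
G1 X8.354 Y64.740 F3016
G1 X128.252 Y145.055 F3016
G1 X130.445 Y16.713 F3016
G1 X19.704 Y63.207 F3016
M5
G0 X0.000 Y0.000

viewBox `0 0 156.023 162.970` with mm width/height → 1 unit = 1 mm. Flip: y_m = 162.970 − y_svg.

**Shape 1** — `<polyline>` open polyline, stroke `#ff00ff` → engrave (S278, F3016). Machine vertices: (30.300,119.679) → (133.968,113.961) → (15.146,34.080). Open path.

**Shape 2** — `<polygon>` regular polygon, stroke `#000000` → cut (S819, F1335). Machine vertices: (60.443,137.074) → (84.256,120.162) → (81.515,91.084) → (54.963,78.918) → (31.150,95.830) → (33.891,124.908) → (60.443,137.074). Closed: final G1 returns to the first vertex.

**Shape 3** — `<polyline>` open polyline, stroke `#ff00ff` → engrave (S278, F3016). Machine vertices: (52.426,100.379) → (68.610,24.602) → (43.126,13.738). Open path.

**Shape 4** — `<polygon>` rectangle, stroke `#000000` → cut (S819, F1335). Machine vertices: (74.018,98.349) → (122.349,98.349) → (122.349,72.991) → (74.018,72.991) → (74.018,98.349). Closed: final G1 returns to the first vertex.

**Shape 5** — `<circle>` circle, stroke `#000000` → cut (S819, F1335). Machine vertices: (72.668,38.887) → (65.326,56.613) → (47.600,63.955) → (29.874,56.613) → (22.532,38.887) → (29.874,21.161) → (47.600,13.819) → (65.326,21.161) → (72.668,38.887). Closed: final G1 returns to the first vertex.

**Shape 6** — `<path>` open polyline, stroke `#ff00ff` → engrave (S278, F3016). Machine vertices: (97.889,114.217) → (8.354,64.740) → (128.252,145.055) → (130.445,16.713) → (19.704,63.207). Open path.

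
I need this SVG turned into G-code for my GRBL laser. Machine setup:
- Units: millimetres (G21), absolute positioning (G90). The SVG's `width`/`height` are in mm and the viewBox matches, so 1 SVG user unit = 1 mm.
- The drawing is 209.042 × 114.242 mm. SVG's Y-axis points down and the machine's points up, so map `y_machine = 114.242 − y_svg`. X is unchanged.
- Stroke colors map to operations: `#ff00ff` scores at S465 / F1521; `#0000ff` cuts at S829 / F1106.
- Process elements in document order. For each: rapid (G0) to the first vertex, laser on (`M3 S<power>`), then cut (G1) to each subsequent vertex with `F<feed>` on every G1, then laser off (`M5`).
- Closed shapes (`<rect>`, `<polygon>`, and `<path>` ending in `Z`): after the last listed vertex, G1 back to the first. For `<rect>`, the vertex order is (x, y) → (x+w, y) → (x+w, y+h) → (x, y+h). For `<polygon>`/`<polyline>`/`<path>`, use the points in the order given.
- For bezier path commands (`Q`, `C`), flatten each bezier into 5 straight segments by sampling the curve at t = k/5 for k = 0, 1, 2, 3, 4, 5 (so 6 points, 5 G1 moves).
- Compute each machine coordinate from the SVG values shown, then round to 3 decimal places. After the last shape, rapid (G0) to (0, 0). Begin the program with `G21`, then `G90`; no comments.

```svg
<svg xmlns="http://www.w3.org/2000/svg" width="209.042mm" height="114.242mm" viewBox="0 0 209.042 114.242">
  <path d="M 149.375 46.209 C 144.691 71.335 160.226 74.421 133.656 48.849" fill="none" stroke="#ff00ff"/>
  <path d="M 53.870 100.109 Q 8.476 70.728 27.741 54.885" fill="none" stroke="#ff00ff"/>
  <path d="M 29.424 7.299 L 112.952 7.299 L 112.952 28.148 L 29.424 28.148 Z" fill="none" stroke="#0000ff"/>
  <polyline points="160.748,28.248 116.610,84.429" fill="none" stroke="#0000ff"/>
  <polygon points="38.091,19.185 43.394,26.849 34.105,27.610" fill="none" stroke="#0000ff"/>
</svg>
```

viewBox `0 0 209.042 114.242` with mm width/height → 1 unit = 1 mm. Flip: y_m = 114.242 − y_svg.

**Shape 1** — `<path>` cubic bezier, stroke `#ff00ff` → score (S465, F1521). Control points (SVG): P0=(149.375,46.209), P1=(144.691,71.335), P2=(160.226,74.421), P3=(133.656,48.849); sampled at t=k/5. Machine vertices: (149.375,68.033) → (148.492,55.655) → (149.471,48.885) → (149.318,48.039) → (145.044,53.436) → (133.656,65.393). Open path.

**Shape 2** — `<path>` quadratic bezier, stroke `#ff00ff` → score (S465, F1521). Control points (SVG): P0=(53.870,100.109), P1=(8.476,70.728), P2=(27.741,54.885); sampled at t=k/5. Machine vertices: (53.870,14.133) → (38.299,25.344) → (27.900,35.472) → (22.674,44.517) → (22.621,52.478) → (27.741,59.357). Open path.

**Shape 3** — `<path>` rectangle, stroke `#0000ff` → cut (S829, F1106). Machine vertices: (29.424,106.943) → (112.952,106.943) → (112.952,86.094) → (29.424,86.094) → (29.424,106.943). Closed: final G1 returns to the first vertex.

**Shape 4** — `<polyline>` line segment, stroke `#0000ff` → cut (S829, F1106). Machine vertices: (160.748,85.994) → (116.610,29.813). Open path.

**Shape 5** — `<polygon>` regular polygon, stroke `#0000ff` → cut (S829, F1106). Machine vertices: (38.091,95.057) → (43.394,87.393) → (34.105,86.632) → (38.091,95.057). Closed: final G1 returns to the first vertex.

G21
G90
G0 X149.375 Y68.033
M3 S465
G1 X148.492 Y55.655 F1521
G1 X149.471 Y48.885 F1521
G1 X149.318 Y48.039 F1521
G1 X145.044 Y53.436 F1521
G1 X133.656 Y65.393 F1521
M5
G0 X53.870 Y14.133
M3 S465
G1 X38.299 Y25.344 F1521
G1 X27.900 Y35.472 F1521
G1 X22.674 Y44.517 F1521
G1 X22.621 Y52.478 F1521
G1 X27.741 Y59.357 F1521
M5
G0 X29.424 Y106.943
M3 S829
G1 X112.952 Y106.943 F1106
G1 X112.952 Y86.094 F1106
G1 X29.424 Y86.094 F1106
G1 X29.424 Y106.943 F1106
M5
G0 X160.748 Y85.994
M3 S829
G1 X116.610 Y29.813 F1106
M5
G0 X38.091 Y95.057
M3 S829
G1 X43.394 Y87.393 F1106
G1 X34.105 Y86.632 F1106
G1 X38.091 Y95.057 F1106
M5
G0 X0.000 Y0.000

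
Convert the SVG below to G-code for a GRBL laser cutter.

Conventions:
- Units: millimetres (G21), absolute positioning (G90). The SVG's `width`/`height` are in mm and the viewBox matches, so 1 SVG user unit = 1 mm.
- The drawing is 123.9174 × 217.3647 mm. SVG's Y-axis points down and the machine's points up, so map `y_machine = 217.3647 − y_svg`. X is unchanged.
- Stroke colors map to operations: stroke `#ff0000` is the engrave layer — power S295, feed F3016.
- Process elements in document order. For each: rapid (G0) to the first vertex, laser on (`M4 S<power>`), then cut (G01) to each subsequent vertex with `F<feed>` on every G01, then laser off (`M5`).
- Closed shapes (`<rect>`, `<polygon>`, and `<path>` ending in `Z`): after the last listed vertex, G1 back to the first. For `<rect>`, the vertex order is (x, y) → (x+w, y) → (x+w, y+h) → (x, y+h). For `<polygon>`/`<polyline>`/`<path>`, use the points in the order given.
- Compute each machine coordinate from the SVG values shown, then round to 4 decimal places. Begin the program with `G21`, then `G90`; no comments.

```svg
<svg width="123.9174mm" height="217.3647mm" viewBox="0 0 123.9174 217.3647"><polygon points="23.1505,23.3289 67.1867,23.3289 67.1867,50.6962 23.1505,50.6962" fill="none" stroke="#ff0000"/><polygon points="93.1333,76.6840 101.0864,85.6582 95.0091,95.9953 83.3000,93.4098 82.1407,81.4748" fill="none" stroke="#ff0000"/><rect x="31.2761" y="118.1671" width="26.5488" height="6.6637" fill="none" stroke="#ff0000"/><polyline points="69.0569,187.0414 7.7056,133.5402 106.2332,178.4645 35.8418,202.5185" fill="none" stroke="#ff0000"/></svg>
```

viewBox `0 0 123.9174 217.3647` with mm width/height → 1 unit = 1 mm. Flip: y_m = 217.3647 − y_svg.

**Shape 1** — `<polygon>` rectangle, stroke `#ff0000` → engrave (S295, F3016). Machine vertices: (23.1505,194.0358) → (67.1867,194.0358) → (67.1867,166.6685) → (23.1505,166.6685) → (23.1505,194.0358). Closed: final G1 returns to the first vertex.

**Shape 2** — `<polygon>` regular polygon, stroke `#ff0000` → engrave (S295, F3016). Machine vertices: (93.1333,140.6807) → (101.0864,131.7065) → (95.0091,121.3694) → (83.3000,123.9549) → (82.1407,135.8899) → (93.1333,140.6807). Closed: final G1 returns to the first vertex.

**Shape 3** — `<rect>` rectangle, stroke `#ff0000` → engrave (S295, F3016). Machine vertices: (31.2761,99.1976) → (57.8249,99.1976) → (57.8249,92.5339) → (31.2761,92.5339) → (31.2761,99.1976). Closed: final G1 returns to the first vertex.

**Shape 4** — `<polyline>` open polyline, stroke `#ff0000` → engrave (S295, F3016). Machine vertices: (69.0569,30.3233) → (7.7056,83.8245) → (106.2332,38.9002) → (35.8418,14.8462). Open path.

G21
G90
G0 X23.1505 Y194.0358
M4 S295
G01 X67.1867 Y194.0358 F3016
G01 X67.1867 Y166.6685 F3016
G01 X23.1505 Y166.6685 F3016
G01 X23.1505 Y194.0358 F3016
M5
G0 X93.1333 Y140.6807
M4 S295
G01 X101.0864 Y131.7065 F3016
G01 X95.0091 Y121.3694 F3016
G01 X83.3000 Y123.9549 F3016
G01 X82.1407 Y135.8899 F3016
G01 X93.1333 Y140.6807 F3016
M5
G0 X31.2761 Y99.1976
M4 S295
G01 X57.8249 Y99.1976 F3016
G01 X57.8249 Y92.5339 F3016
G01 X31.2761 Y92.5339 F3016
G01 X31.2761 Y99.1976 F3016
M5
G0 X69.0569 Y30.3233
M4 S295
G01 X7.7056 Y83.8245 F3016
G01 X106.2332 Y38.9002 F3016
G01 X35.8418 Y14.8462 F3016
M5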